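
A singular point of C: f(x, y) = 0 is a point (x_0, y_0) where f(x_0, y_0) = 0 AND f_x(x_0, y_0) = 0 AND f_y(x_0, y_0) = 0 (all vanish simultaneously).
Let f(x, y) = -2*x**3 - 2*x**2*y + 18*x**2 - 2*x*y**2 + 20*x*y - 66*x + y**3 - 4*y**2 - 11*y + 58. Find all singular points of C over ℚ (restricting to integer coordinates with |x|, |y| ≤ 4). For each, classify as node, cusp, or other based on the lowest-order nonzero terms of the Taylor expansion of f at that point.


Singular points: {(2, 3)}; classification: cusp.

Compute partial derivatives:
  f_x = -6*x**2 - 4*x*y + 36*x - 2*y**2 + 20*y - 66.
  f_y = -2*x**2 - 4*x*y + 20*x + 3*y**2 - 8*y - 11.
Scan x_0 ∈ {−4, ..., 4}. For each x_0, f_y(x_0, y) is a polynomial in y; find its integer roots y ∈ {−4, ..., 4}, then test f_x and f at those candidates.
  x = -4: f_y(-4, y) = 3*y**2 + 8*y - 123; no integer root y with |y| ≤ 4.
  x = -3: f_y(-3, y) = 3*y**2 + 4*y - 89; no integer root y with |y| ≤ 4.
  x = -2: f_y(-2, y) = 3*y**2 - 59; no integer root y with |y| ≤ 4.
  x = -1: f_y(-1, y) = 3*y**2 - 4*y - 33; no integer root y with |y| ≤ 4.
  x = 0: f_y(0, y) = 3*y**2 - 8*y - 11; vanishes at y ∈ {-1}. (0, -1): f_x = -88 ≠ 0.
  x = 1: f_y(1, y) = 3*y**2 - 12*y + 7; no integer root y with |y| ≤ 4.
  x = 2: f_y(2, y) = 3*y**2 - 16*y + 21; vanishes at y ∈ {3}. (2, 3): f_x = 0, f = 0 — SINGULAR.
  x = 3: f_y(3, y) = 3*y**2 - 20*y + 31; no integer root y with |y| ≤ 4.
  x = 4: f_y(4, y) = 3*y**2 - 24*y + 37; no integer root y with |y| ≤ 4.
Only singular point on the grid: (2, 3).
Classify: substitute x = 2 + u, y = 3 + v and expand: f = -2*u**3 - 2*u**2*v - 2*u*v**2 + v**3 + v**2.
No constant or linear terms (consistent with a singular point). Quadratic part: v**2. Cubic part: -2*u**3 - 2*u**2*v - 2*u*v**2 + v**3.
The quadratic part v**2 is a perfect square, so there is a single (double) tangent line v = 0, i.e. y = 3. Restricting the cubic part to that line (v = 0) leaves -2*u**3 ≠ 0, so f is not divisible by v and the branch is v² ≈ 2*u**3 to lowest order — this is a cusp.
Classification: cusp.


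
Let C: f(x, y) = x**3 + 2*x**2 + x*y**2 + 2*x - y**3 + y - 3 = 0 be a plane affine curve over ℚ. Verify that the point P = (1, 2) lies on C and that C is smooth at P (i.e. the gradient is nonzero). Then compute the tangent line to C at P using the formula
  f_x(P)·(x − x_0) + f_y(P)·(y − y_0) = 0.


Tangent line at P: 13*x - 7*y + 1 = 0.

Step 1: f(1, 2) = 0, so P lies on C.
Step 2: partial derivatives
  f_x(x, y) = 3*x**2 + 4*x + y**2 + 2, f_y(x, y) = 2*x*y - 3*y**2 + 1.
  f_x(P) = 13, f_y(P) = -7 (gradient nonzero, so P is smooth).
Step 3: tangent line at P: 13·(x − 1) + -7·(y − 2) = 0.
Expanding: 13*x - 7*y + 1 = 0.


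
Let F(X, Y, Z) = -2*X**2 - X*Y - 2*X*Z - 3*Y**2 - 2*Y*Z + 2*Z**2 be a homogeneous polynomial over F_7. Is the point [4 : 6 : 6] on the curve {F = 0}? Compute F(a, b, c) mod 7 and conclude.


F(4,6,6) ≡ 5 (mod 7); P is NOT on the curve.

Evaluate F(4, 6, 6) term-by-term (mod 7).
  -2*X**2 ↦ -2·16·1·1 = -32
  -X*Y ↦ -1·4·6·1 = -24
  -2*X*Z ↦ -2·4·1·6 = -48
  -3*Y**2 ↦ -3·1·36·1 = -108
  -2*Y*Z ↦ -2·1·6·6 = -72
  2*Z**2 ↦ 2·1·1·36 = 72
Sum: F(4, 6, 6) = (-32) + (-24) + (-48) + (-108) + (-72) + (72) = -212.
Reducing mod 7: -212 ≡ 5 (mod 7).
Since F(a, b, c) ≡ 5 ≠ 0 (mod 7), P does NOT lie on the curve.


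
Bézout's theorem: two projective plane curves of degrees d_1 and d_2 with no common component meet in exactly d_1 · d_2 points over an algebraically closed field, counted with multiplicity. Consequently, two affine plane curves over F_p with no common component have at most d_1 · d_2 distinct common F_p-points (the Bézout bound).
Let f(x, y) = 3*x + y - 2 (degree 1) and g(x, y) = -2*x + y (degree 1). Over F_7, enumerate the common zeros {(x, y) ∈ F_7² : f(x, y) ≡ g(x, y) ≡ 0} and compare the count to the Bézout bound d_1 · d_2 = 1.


Common zeros: {(6, 5)}; count = 1; Bézout bound = 1.

deg(f) = 1, deg(g) = 1, so Bézout bound = 1.
Scan x ∈ F_7. For each x, list the y ∈ F_7 with f(x, y) ≡ 0 and those with g(x, y) ≡ 0 (mod 7); the common zeros in that column are the intersection.
  x = 0: f ≡ 0 at y ∈ {2}; g ≡ 0 at y ∈ {0}; common: ∅.
  x = 1: f ≡ 0 at y ∈ {6}; g ≡ 0 at y ∈ {2}; common: ∅.
  x = 2: f ≡ 0 at y ∈ {3}; g ≡ 0 at y ∈ {4}; common: ∅.
  x = 3: f ≡ 0 at y ∈ {0}; g ≡ 0 at y ∈ {6}; common: ∅.
  x = 4: f ≡ 0 at y ∈ {4}; g ≡ 0 at y ∈ {1}; common: ∅.
  x = 5: f ≡ 0 at y ∈ {1}; g ≡ 0 at y ∈ {3}; common: ∅.
  x = 6: f ≡ 0 at y ∈ {5}; g ≡ 0 at y ∈ {5}; common: {5}.
Collecting: common zeros = {(6, 5)}, so the count is 1.
Comparison with the Bézout bound: 1 ≤ 1 = deg(f)·deg(g), as expected for curves with no common component (the bound is attained).


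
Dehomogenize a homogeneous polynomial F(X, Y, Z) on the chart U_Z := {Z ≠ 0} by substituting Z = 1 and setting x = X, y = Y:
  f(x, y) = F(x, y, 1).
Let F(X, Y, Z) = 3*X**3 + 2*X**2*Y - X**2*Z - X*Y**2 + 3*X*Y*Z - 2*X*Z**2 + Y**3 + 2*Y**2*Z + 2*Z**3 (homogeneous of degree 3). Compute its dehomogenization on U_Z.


f(x, y) = 3*x**3 + 2*x**2*y - x**2 - x*y**2 + 3*x*y - 2*x + y**3 + 2*y**2 + 2

On U_Z we set Z = 1. Each monomial c·X^i·Y^j·Z^k in F becomes c·x^i·y^j·1^k = c·x^i·y^j.
Substituting Z = 1: F(X, Y, 1) = 3*x**3 + 2*x**2*y - x**2 - x*y**2 + 3*x*y - 2*x + y**3 + 2*y**2 + 2.
Note: deg(f) ≤ deg(F) = 3; strict inequality happens when F is divisible by Z (lost terms).


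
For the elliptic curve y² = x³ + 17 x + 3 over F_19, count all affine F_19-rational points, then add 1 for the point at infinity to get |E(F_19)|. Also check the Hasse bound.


Affine points = {(2, 8), (2, 11), (3, 9), (3, 10), (5, 2), (5, 17), (6, 6), (6, 13), (7, 3), (7, 16), (8, 9), (8, 10), (9, 7), (9, 12), (11, 1), (11, 18), (12, 4), (12, 15), (15, 2), (15, 17), (16, 1), (16, 18), (18, 2), (18, 17)}; affine count = 24; |E(F_19)| = 25.

Discriminant check: Δ ∝ 4a³ + 27b² = 4·17³ + 27·3² = 4·4913 + 27·9 ≡ 2 (mod 19). Nonzero ⇒ E is nonsingular.
For each x ∈ F_19, compute rhs = x³ + 17·x + 3 mod 19, then count y ∈ F_19 with y² ≡ rhs.
  x = 0: rhs = 3, matching y values: none (0 points).
  x = 1: rhs = 2, matching y values: none (0 points).
  x = 2: rhs = 7, matching y values: 8, 11 (2 points).
  x = 3: rhs = 5, matching y values: 9, 10 (2 points).
  x = 4: rhs = 2, matching y values: none (0 points).
  x = 5: rhs = 4, matching y values: 2, 17 (2 points).
  x = 6: rhs = 17, matching y values: 6, 13 (2 points).
  x = 7: rhs = 9, matching y values: 3, 16 (2 points).
  x = 8: rhs = 5, matching y values: 9, 10 (2 points).
  x = 9: rhs = 11, matching y values: 7, 12 (2 points).
  x = 10: rhs = 14, matching y values: none (0 points).
  x = 11: rhs = 1, matching y values: 1, 18 (2 points).
  x = 12: rhs = 16, matching y values: 4, 15 (2 points).
  x = 13: rhs = 8, matching y values: none (0 points).
  x = 14: rhs = 2, matching y values: none (0 points).
  x = 15: rhs = 4, matching y values: 2, 17 (2 points).
  x = 16: rhs = 1, matching y values: 1, 18 (2 points).
  x = 17: rhs = 18, matching y values: none (0 points).
  x = 18: rhs = 4, matching y values: 2, 17 (2 points).
Total affine count: 24.
Full point count |E(F_19)| = 24 + 1 = 25.
Hasse bound: |25 − (19+1)| = |5| = 5 ≤ 2√19 ≈ 8.7178 ✓.


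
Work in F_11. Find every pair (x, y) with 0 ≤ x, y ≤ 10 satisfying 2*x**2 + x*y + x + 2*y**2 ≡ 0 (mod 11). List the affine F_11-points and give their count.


Affine F_11-points: {(0, 0), (2, 2), (2, 8), (4, 3), (4, 6), (5, 0), (5, 3), (7, 4), (7, 9), (9, 6), (10, 8), (10, 9)}; count = 12.

For each of the 121 pairs (x, y) ∈ F_11², evaluate f(x, y) mod 11. Record the zeros.
  x = 0: [0↦0, 1↦2, 2↦8, 3↦7, 4↦10, 5↦6, 6↦6, 7↦10, 8↦7, 9↦8, 10↦2]  zeros at y ∈ {0}
  x = 1: [0↦3, 1↦6, 2↦2, 3↦2, 4↦6, 5↦3, 6↦4, 7↦9, 8↦7, 9↦9, 10↦4]  zeros at y ∈ ∅
  x = 2: [0↦10, 1↦3, 2↦0, 3↦1, 4↦6, 5↦4, 6↦6, 7↦1, 8↦0, 9↦3, 10↦10]  zeros at y ∈ {2, 8}
  x = 3: [0↦10, 1↦4, 2↦2, 3↦4, 4↦10, 5↦9, 6↦1, 7↦8, 8↦8, 9↦1, 10↦9]  zeros at y ∈ ∅
  x = 4: [0↦3, 1↦9, 2↦8, 3↦0, 4↦7, 5↦7, 6↦0, 7↦8, 8↦9, 9↦3, 10↦1]  zeros at y ∈ {3, 6}
  x = 5: [0↦0, 1↦7, 2↦7, 3↦0, 4↦8, 5↦9, 6↦3, 7↦1, 8↦3, 9↦9, 10↦8]  zeros at y ∈ {0, 3}
  x = 6: [0↦1, 1↦9, 2↦10, 3↦4, 4↦2, 5↦4, 6↦10, 7↦9, 8↦1, 9↦8, 10↦8]  zeros at y ∈ ∅
  x = 7: [0↦6, 1↦4, 2↦6, 3↦1, 4↦0, 5↦3, 6↦10, 7↦10, 8↦3, 9↦0, 10↦1]  zeros at y ∈ {4, 9}
  x = 8: [0↦4, 1↦3, 2↦6, 3↦2, 4↦2, 5↦6, 6↦3, 7↦4, 8↦9, 9↦7, 10↦9]  zeros at y ∈ ∅
  x = 9: [0↦6, 1↦6, 2↦10, 3↦7, 4↦8, 5↦2, 6↦0, 7↦2, 8↦8, 9↦7, 10↦10]  zeros at y ∈ {6}
  x = 10: [0↦1, 1↦2, 2↦7, 3↦5, 4↦7, 5↦2, 6↦1, 7↦4, 8↦0, 9↦0, 10↦4]  zeros at y ∈ {8, 9}
Collecting zeros: affine points = {(0, 0), (2, 2), (2, 8), (4, 3), (4, 6), (5, 0), (5, 3), (7, 4), (7, 9), (9, 6), (10, 8), (10, 9)}.
Total count |C(F_11)_aff| = 12.


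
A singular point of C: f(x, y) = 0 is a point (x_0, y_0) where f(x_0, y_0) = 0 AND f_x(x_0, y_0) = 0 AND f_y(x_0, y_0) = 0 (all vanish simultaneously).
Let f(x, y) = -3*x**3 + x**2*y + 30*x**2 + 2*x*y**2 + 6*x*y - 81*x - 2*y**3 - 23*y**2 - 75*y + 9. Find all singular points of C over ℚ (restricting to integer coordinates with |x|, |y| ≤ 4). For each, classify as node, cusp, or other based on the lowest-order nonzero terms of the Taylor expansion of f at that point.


Singular points: {(3, -3)}; classification: cusp.

Compute partial derivatives:
  f_x = -9*x**2 + 2*x*y + 60*x + 2*y**2 + 6*y - 81.
  f_y = x**2 + 4*x*y + 6*x - 6*y**2 - 46*y - 75.
Scan x_0 ∈ {−4, ..., 4}. For each x_0, f_y(x_0, y) is a polynomial in y; find its integer roots y ∈ {−4, ..., 4}, then test f_x and f at those candidates.
  x = -4: f_y(-4, y) = -6*y**2 - 62*y - 83; no integer root y with |y| ≤ 4.
  x = -3: f_y(-3, y) = -6*y**2 - 58*y - 84; no integer root y with |y| ≤ 4.
  x = -2: f_y(-2, y) = -6*y**2 - 54*y - 83; no integer root y with |y| ≤ 4.
  x = -1: f_y(-1, y) = -6*y**2 - 50*y - 80; no integer root y with |y| ≤ 4.
  x = 0: f_y(0, y) = -6*y**2 - 46*y - 75; no integer root y with |y| ≤ 4.
  x = 1: f_y(1, y) = -6*y**2 - 42*y - 68; no integer root y with |y| ≤ 4.
  x = 2: f_y(2, y) = -6*y**2 - 38*y - 59; no integer root y with |y| ≤ 4.
  x = 3: f_y(3, y) = -6*y**2 - 34*y - 48; vanishes at y ∈ {-3}. (3, -3): f_x = 0, f = 0 — SINGULAR.
  x = 4: f_y(4, y) = -6*y**2 - 30*y - 35; no integer root y with |y| ≤ 4.
Only singular point on the grid: (3, -3).
Classify: substitute x = 3 + u, y = -3 + v and expand: f = -3*u**3 + u**2*v + 2*u*v**2 - 2*v**3 + v**2.
No constant or linear terms (consistent with a singular point). Quadratic part: v**2. Cubic part: -3*u**3 + u**2*v + 2*u*v**2 - 2*v**3.
The quadratic part v**2 is a perfect square, so there is a single (double) tangent line v = 0, i.e. y = -3. Restricting the cubic part to that line (v = 0) leaves -3*u**3 ≠ 0, so f is not divisible by v and the branch is v² ≈ 3*u**3 to lowest order — this is a cusp.
Classification: cusp.


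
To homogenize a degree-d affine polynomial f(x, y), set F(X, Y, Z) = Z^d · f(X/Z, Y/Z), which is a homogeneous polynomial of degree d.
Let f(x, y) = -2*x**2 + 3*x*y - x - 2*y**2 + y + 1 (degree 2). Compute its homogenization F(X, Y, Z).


F(X, Y, Z) = -2*X**2 + 3*X*Y - X*Z - 2*Y**2 + Y*Z + Z**2

deg(f) = 2.
Substitute x = X/Z, y = Y/Z into f, then multiply by Z^2.
  monomial -2·x^2·y^0 ↦ -2·X^2·Y^0·Z^0.
  monomial 3·x^1·y^1 ↦ 3·X^1·Y^1·Z^0.
  monomial -1·x^1·y^0 ↦ -1·X^1·Y^0·Z^1.
  monomial -2·x^0·y^2 ↦ -2·X^0·Y^2·Z^0.
  monomial 1·x^0·y^1 ↦ 1·X^0·Y^1·Z^1.
  monomial 1·x^0·y^0 ↦ 1·X^0·Y^0·Z^2.
Collecting: F(X, Y, Z) = -2*X**2 + 3*X*Y - X*Z - 2*Y**2 + Y*Z + Z**2.


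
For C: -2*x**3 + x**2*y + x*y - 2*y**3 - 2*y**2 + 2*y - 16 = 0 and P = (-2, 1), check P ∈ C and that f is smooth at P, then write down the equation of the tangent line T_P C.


Tangent line at P: -27*x - 6*y - 48 = 0.

Step 1: f(-2, 1) = 0, so P lies on C.
Step 2: partial derivatives
  f_x(x, y) = -6*x**2 + 2*x*y + y, f_y(x, y) = x**2 + x - 6*y**2 - 4*y + 2.
  f_x(P) = -27, f_y(P) = -6 (gradient nonzero, so P is smooth).
Step 3: tangent line at P: -27·(x − -2) + -6·(y − 1) = 0.
Expanding: -27*x - 6*y - 48 = 0.


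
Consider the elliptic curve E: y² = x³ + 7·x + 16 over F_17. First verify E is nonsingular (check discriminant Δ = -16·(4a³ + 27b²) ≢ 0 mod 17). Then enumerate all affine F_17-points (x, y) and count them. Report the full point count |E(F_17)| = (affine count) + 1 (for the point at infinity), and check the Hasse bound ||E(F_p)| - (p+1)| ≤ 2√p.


Affine points = {(0, 4), (0, 13), (2, 2), (2, 15), (3, 8), (3, 9), (6, 6), (6, 11), (7, 0), (9, 3), (9, 14), (10, 7), (10, 10), (11, 8), (11, 9), (12, 3), (12, 14), (13, 3), (13, 14), (14, 6), (14, 11), (16, 5), (16, 12)}; affine count = 23; |E(F_17)| = 24.

Discriminant check: Δ ∝ 4a³ + 27b² = 4·7³ + 27·16² = 4·343 + 27·256 ≡ 5 (mod 17). Nonzero ⇒ E is nonsingular.
For each x ∈ F_17, compute rhs = x³ + 7·x + 16 mod 17, then count y ∈ F_17 with y² ≡ rhs.
  x = 0: rhs = 16, matching y values: 4, 13 (2 points).
  x = 1: rhs = 7, matching y values: none (0 points).
  x = 2: rhs = 4, matching y values: 2, 15 (2 points).
  x = 3: rhs = 13, matching y values: 8, 9 (2 points).
  x = 4: rhs = 6, matching y values: none (0 points).
  x = 5: rhs = 6, matching y values: none (0 points).
  x = 6: rhs = 2, matching y values: 6, 11 (2 points).
  x = 7: rhs = 0, matching y values: 0 (1 points).
  x = 8: rhs = 6, matching y values: none (0 points).
  x = 9: rhs = 9, matching y values: 3, 14 (2 points).
  x = 10: rhs = 15, matching y values: 7, 10 (2 points).
  x = 11: rhs = 13, matching y values: 8, 9 (2 points).
  x = 12: rhs = 9, matching y values: 3, 14 (2 points).
  x = 13: rhs = 9, matching y values: 3, 14 (2 points).
  x = 14: rhs = 2, matching y values: 6, 11 (2 points).
  x = 15: rhs = 11, matching y values: none (0 points).
  x = 16: rhs = 8, matching y values: 5, 12 (2 points).
Total affine count: 23.
Full point count |E(F_17)| = 23 + 1 = 24.
Hasse bound: |24 − (17+1)| = |6| = 6 ≤ 2√17 ≈ 8.2462 ✓.


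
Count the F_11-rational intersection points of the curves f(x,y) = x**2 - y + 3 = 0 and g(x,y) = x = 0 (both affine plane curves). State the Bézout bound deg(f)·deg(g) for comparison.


Common zeros: {(0, 3)}; count = 1; Bézout bound = 2.

deg(f) = 2, deg(g) = 1, so Bézout bound = 2.
Scan x ∈ F_11. For each x, list the y ∈ F_11 with f(x, y) ≡ 0 and those with g(x, y) ≡ 0 (mod 11); the common zeros in that column are the intersection.
  x = 0: f ≡ 0 at y ∈ {3}; g ≡ 0 at y ∈ {0, 1, 2, 3, 4, 5, 6, 7, 8, 9, 10}; common: {3}.
  x = 1: f ≡ 0 at y ∈ {4}; g ≡ 0 at y ∈ ∅; common: ∅.
  x = 2: f ≡ 0 at y ∈ {7}; g ≡ 0 at y ∈ ∅; common: ∅.
  x = 3: f ≡ 0 at y ∈ {1}; g ≡ 0 at y ∈ ∅; common: ∅.
  x = 4: f ≡ 0 at y ∈ {8}; g ≡ 0 at y ∈ ∅; common: ∅.
  x = 5: f ≡ 0 at y ∈ {6}; g ≡ 0 at y ∈ ∅; common: ∅.
  x = 6: f ≡ 0 at y ∈ {6}; g ≡ 0 at y ∈ ∅; common: ∅.
  x = 7: f ≡ 0 at y ∈ {8}; g ≡ 0 at y ∈ ∅; common: ∅.
  x = 8: f ≡ 0 at y ∈ {1}; g ≡ 0 at y ∈ ∅; common: ∅.
  x = 9: f ≡ 0 at y ∈ {7}; g ≡ 0 at y ∈ ∅; common: ∅.
  x = 10: f ≡ 0 at y ∈ {4}; g ≡ 0 at y ∈ ∅; common: ∅.
Collecting: common zeros = {(0, 3)}, so the count is 1.
Comparison with the Bézout bound: 1 ≤ 2 = deg(f)·deg(g), as expected for curves with no common component (the affine F_11-count falls short of the bound because intersections may lie at infinity, over extension fields, or carry multiplicity).


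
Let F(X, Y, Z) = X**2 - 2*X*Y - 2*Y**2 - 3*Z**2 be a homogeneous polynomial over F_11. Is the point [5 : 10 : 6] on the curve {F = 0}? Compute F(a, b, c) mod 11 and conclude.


F(5,10,6) ≡ 2 (mod 11); P is NOT on the curve.

Evaluate F(5, 10, 6) term-by-term (mod 11).
  X**2 ↦ 1·25·1·1 = 25
  -2*X*Y ↦ -2·5·10·1 = -100
  -2*Y**2 ↦ -2·1·100·1 = -200
  -3*Z**2 ↦ -3·1·1·36 = -108
Sum: F(5, 10, 6) = (25) + (-100) + (-200) + (-108) = -383.
Reducing mod 11: -383 ≡ 2 (mod 11).
Since F(a, b, c) ≡ 2 ≠ 0 (mod 11), P does NOT lie on the curve.


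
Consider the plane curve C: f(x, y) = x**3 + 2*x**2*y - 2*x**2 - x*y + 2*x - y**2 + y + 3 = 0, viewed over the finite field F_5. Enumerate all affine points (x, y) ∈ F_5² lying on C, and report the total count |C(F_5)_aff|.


Affine F_5-points: {(1, 1)}; count = 1.

For each of the 25 pairs (x, y) ∈ F_5², evaluate f(x, y) mod 5. Record the zeros.
  x = 0: [0↦3, 1↦3, 2↦1, 3↦2, 4↦1]  zeros at y ∈ ∅
  x = 1: [0↦4, 1↦0, 2↦4, 3↦1, 4↦1]  zeros at y ∈ {1}
  x = 2: [0↦2, 1↦3, 2↦2, 3↦4, 4↦4]  zeros at y ∈ ∅
  x = 3: [0↦3, 1↦3, 2↦1, 3↦2, 4↦1]  zeros at y ∈ ∅
  x = 4: [0↦3, 1↦1, 2↦2, 3↦1, 4↦3]  zeros at y ∈ ∅
Collecting zeros: affine points = {(1, 1)}.
Total count |C(F_5)_aff| = 1.


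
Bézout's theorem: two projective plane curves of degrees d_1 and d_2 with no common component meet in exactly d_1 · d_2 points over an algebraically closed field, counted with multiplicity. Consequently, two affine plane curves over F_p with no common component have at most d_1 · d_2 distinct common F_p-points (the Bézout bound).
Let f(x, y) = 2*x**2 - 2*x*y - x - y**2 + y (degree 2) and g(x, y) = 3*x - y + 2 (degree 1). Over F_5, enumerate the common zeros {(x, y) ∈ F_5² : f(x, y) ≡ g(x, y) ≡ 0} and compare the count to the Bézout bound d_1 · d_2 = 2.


Common zeros: ∅; count = 0; Bézout bound = 2.

deg(f) = 2, deg(g) = 1, so Bézout bound = 2.
Scan x ∈ F_5. For each x, list the y ∈ F_5 with f(x, y) ≡ 0 and those with g(x, y) ≡ 0 (mod 5); the common zeros in that column are the intersection.
  x = 0: f ≡ 0 at y ∈ {0, 1}; g ≡ 0 at y ∈ {2}; common: ∅.
  x = 1: f ≡ 0 at y ∈ {2}; g ≡ 0 at y ∈ {0}; common: ∅.
  x = 2: f ≡ 0 at y ∈ ∅; g ≡ 0 at y ∈ {3}; common: ∅.
  x = 3: f ≡ 0 at y ∈ {0}; g ≡ 0 at y ∈ {1}; common: ∅.
  x = 4: f ≡ 0 at y ∈ {1, 2}; g ≡ 0 at y ∈ {4}; common: ∅.
Collecting: common zeros = ∅, so the count is 0.
Comparison with the Bézout bound: 0 ≤ 2 = deg(f)·deg(g), as expected for curves with no common component (the affine F_5-count falls short of the bound because intersections may lie at infinity, over extension fields, or carry multiplicity).


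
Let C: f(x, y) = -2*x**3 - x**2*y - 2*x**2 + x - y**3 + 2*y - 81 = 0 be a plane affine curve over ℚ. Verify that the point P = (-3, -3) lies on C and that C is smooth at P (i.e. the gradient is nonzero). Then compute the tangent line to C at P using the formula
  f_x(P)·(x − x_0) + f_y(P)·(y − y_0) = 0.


Tangent line at P: -59*x - 34*y - 279 = 0.

Step 1: f(-3, -3) = 0, so P lies on C.
Step 2: partial derivatives
  f_x(x, y) = -6*x**2 - 2*x*y - 4*x + 1, f_y(x, y) = -x**2 - 3*y**2 + 2.
  f_x(P) = -59, f_y(P) = -34 (gradient nonzero, so P is smooth).
Step 3: tangent line at P: -59·(x − -3) + -34·(y − -3) = 0.
Expanding: -59*x - 34*y - 279 = 0.


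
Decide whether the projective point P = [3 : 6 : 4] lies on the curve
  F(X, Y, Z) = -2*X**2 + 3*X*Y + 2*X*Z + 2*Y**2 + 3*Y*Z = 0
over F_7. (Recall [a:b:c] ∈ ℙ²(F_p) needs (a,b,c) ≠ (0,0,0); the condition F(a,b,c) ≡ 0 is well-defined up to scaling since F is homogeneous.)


F(3,6,4) ≡ 1 (mod 7); P is NOT on the curve.

Evaluate F(3, 6, 4) term-by-term (mod 7).
  -2*X**2 ↦ -2·9·1·1 = -18
  3*X*Y ↦ 3·3·6·1 = 54
  2*X*Z ↦ 2·3·1·4 = 24
  2*Y**2 ↦ 2·1·36·1 = 72
  3*Y*Z ↦ 3·1·6·4 = 72
Sum: F(3, 6, 4) = (-18) + (54) + (24) + (72) + (72) = 204.
Reducing mod 7: 204 ≡ 1 (mod 7).
Since F(a, b, c) ≡ 1 ≠ 0 (mod 7), P does NOT lie on the curve.


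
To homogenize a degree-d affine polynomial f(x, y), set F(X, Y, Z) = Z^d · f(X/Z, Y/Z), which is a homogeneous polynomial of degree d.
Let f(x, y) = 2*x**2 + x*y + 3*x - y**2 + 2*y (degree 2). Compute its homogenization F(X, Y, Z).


F(X, Y, Z) = 2*X**2 + X*Y + 3*X*Z - Y**2 + 2*Y*Z

deg(f) = 2.
Substitute x = X/Z, y = Y/Z into f, then multiply by Z^2.
  monomial 2·x^2·y^0 ↦ 2·X^2·Y^0·Z^0.
  monomial 1·x^1·y^1 ↦ 1·X^1·Y^1·Z^0.
  monomial 3·x^1·y^0 ↦ 3·X^1·Y^0·Z^1.
  monomial -1·x^0·y^2 ↦ -1·X^0·Y^2·Z^0.
  monomial 2·x^0·y^1 ↦ 2·X^0·Y^1·Z^1.
Collecting: F(X, Y, Z) = 2*X**2 + X*Y + 3*X*Z - Y**2 + 2*Y*Z.


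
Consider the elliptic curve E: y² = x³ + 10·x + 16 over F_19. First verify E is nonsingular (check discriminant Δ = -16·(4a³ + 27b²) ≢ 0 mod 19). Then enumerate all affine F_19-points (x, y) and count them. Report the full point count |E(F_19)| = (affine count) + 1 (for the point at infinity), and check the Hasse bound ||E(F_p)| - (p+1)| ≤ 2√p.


Affine points = {(0, 4), (0, 15), (2, 5), (2, 14), (3, 4), (3, 15), (4, 5), (4, 14), (5, 1), (5, 18), (6, 8), (6, 11), (7, 7), (7, 12), (8, 0), (13, 5), (13, 14), (15, 8), (15, 11), (16, 4), (16, 15), (17, 8), (17, 11), (18, 9), (18, 10)}; affine count = 25; |E(F_19)| = 26.

Discriminant check: Δ ∝ 4a³ + 27b² = 4·10³ + 27·16² = 4·1000 + 27·256 ≡ 6 (mod 19). Nonzero ⇒ E is nonsingular.
For each x ∈ F_19, compute rhs = x³ + 10·x + 16 mod 19, then count y ∈ F_19 with y² ≡ rhs.
  x = 0: rhs = 16, matching y values: 4, 15 (2 points).
  x = 1: rhs = 8, matching y values: none (0 points).
  x = 2: rhs = 6, matching y values: 5, 14 (2 points).
  x = 3: rhs = 16, matching y values: 4, 15 (2 points).
  x = 4: rhs = 6, matching y values: 5, 14 (2 points).
  x = 5: rhs = 1, matching y values: 1, 18 (2 points).
  x = 6: rhs = 7, matching y values: 8, 11 (2 points).
  x = 7: rhs = 11, matching y values: 7, 12 (2 points).
  x = 8: rhs = 0, matching y values: 0 (1 points).
  x = 9: rhs = 18, matching y values: none (0 points).
  x = 10: rhs = 14, matching y values: none (0 points).
  x = 11: rhs = 13, matching y values: none (0 points).
  x = 12: rhs = 2, matching y values: none (0 points).
  x = 13: rhs = 6, matching y values: 5, 14 (2 points).
  x = 14: rhs = 12, matching y values: none (0 points).
  x = 15: rhs = 7, matching y values: 8, 11 (2 points).
  x = 16: rhs = 16, matching y values: 4, 15 (2 points).
  x = 17: rhs = 7, matching y values: 8, 11 (2 points).
  x = 18: rhs = 5, matching y values: 9, 10 (2 points).
Total affine count: 25.
Full point count |E(F_19)| = 25 + 1 = 26.
Hasse bound: |26 − (19+1)| = |6| = 6 ≤ 2√19 ≈ 8.7178 ✓.


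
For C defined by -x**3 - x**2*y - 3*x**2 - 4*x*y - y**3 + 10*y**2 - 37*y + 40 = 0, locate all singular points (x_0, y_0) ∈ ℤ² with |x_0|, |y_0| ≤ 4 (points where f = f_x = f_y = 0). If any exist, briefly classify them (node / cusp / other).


Singular points: {(-2, 3)}; classification: cusp.

Compute partial derivatives:
  f_x = -3*x**2 - 2*x*y - 6*x - 4*y.
  f_y = -x**2 - 4*x - 3*y**2 + 20*y - 37.
Scan x_0 ∈ {−4, ..., 4}. For each x_0, f_y(x_0, y) is a polynomial in y; find its integer roots y ∈ {−4, ..., 4}, then test f_x and f at those candidates.
  x = -4: f_y(-4, y) = -3*y**2 + 20*y - 37; no integer root y with |y| ≤ 4.
  x = -3: f_y(-3, y) = -3*y**2 + 20*y - 34; no integer root y with |y| ≤ 4.
  x = -2: f_y(-2, y) = -3*y**2 + 20*y - 33; vanishes at y ∈ {3}. (-2, 3): f_x = 0, f = 0 — SINGULAR.
  x = -1: f_y(-1, y) = -3*y**2 + 20*y - 34; no integer root y with |y| ≤ 4.
  x = 0: f_y(0, y) = -3*y**2 + 20*y - 37; no integer root y with |y| ≤ 4.
  x = 1: f_y(1, y) = -3*y**2 + 20*y - 42; no integer root y with |y| ≤ 4.
  x = 2: f_y(2, y) = -3*y**2 + 20*y - 49; no integer root y with |y| ≤ 4.
  x = 3: f_y(3, y) = -3*y**2 + 20*y - 58; no integer root y with |y| ≤ 4.
  x = 4: f_y(4, y) = -3*y**2 + 20*y - 69; no integer root y with |y| ≤ 4.
Only singular point on the grid: (-2, 3).
Classify: substitute x = -2 + u, y = 3 + v and expand: f = -u**3 - u**2*v - v**3 + v**2.
No constant or linear terms (consistent with a singular point). Quadratic part: v**2. Cubic part: -u**3 - u**2*v - v**3.
The quadratic part v**2 is a perfect square, so there is a single (double) tangent line v = 0, i.e. y = 3. Restricting the cubic part to that line (v = 0) leaves -u**3 ≠ 0, so f is not divisible by v and the branch is v² ≈ u**3 to lowest order — this is a cusp.
Classification: cusp.


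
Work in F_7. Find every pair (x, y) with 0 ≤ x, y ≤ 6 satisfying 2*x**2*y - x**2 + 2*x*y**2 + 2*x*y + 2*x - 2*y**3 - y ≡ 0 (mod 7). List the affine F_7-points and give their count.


Affine F_7-points: {(0, 0), (2, 0), (5, 5), (6, 5)}; count = 4.

For each of the 49 pairs (x, y) ∈ F_7², evaluate f(x, y) mod 7. Record the zeros.
  x = 0: [0↦0, 1↦4, 2↦3, 3↦6, 4↦1, 5↦4, 6↦3]  zeros at y ∈ {0}
  x = 1: [0↦1, 1↦4, 2↦6, 3↦2, 4↦1, 5↦5, 6↦2]  zeros at y ∈ ∅
  x = 2: [0↦0, 1↦6, 2↦1, 3↦1, 4↦1, 5↦3, 6↦2]  zeros at y ∈ {0}
  x = 3: [0↦4, 1↦3, 2↦2, 3↦3, 4↦1, 5↦5, 6↦3]  zeros at y ∈ ∅
  x = 4: [0↦6, 1↦2, 2↦2, 3↦1, 4↦1, 5↦4, 6↦5]  zeros at y ∈ ∅
  x = 5: [0↦6, 1↦3, 2↦1, 3↦2, 4↦1, 5↦0, 6↦1]  zeros at y ∈ {5}
  x = 6: [0↦4, 1↦6, 2↦6, 3↦6, 4↦1, 5↦0, 6↦5]  zeros at y ∈ {5}
Collecting zeros: affine points = {(0, 0), (2, 0), (5, 5), (6, 5)}.
Total count |C(F_7)_aff| = 4.


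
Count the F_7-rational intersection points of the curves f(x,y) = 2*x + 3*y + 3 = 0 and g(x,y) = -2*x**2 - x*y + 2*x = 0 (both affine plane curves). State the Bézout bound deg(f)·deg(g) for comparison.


Common zeros: {(0, 6), (4, 1)}; count = 2; Bézout bound = 2.

deg(f) = 1, deg(g) = 2, so Bézout bound = 2.
Scan x ∈ F_7. For each x, list the y ∈ F_7 with f(x, y) ≡ 0 and those with g(x, y) ≡ 0 (mod 7); the common zeros in that column are the intersection.
  x = 0: f ≡ 0 at y ∈ {6}; g ≡ 0 at y ∈ {0, 1, 2, 3, 4, 5, 6}; common: {6}.
  x = 1: f ≡ 0 at y ∈ {3}; g ≡ 0 at y ∈ {0}; common: ∅.
  x = 2: f ≡ 0 at y ∈ {0}; g ≡ 0 at y ∈ {5}; common: ∅.
  x = 3: f ≡ 0 at y ∈ {4}; g ≡ 0 at y ∈ {3}; common: ∅.
  x = 4: f ≡ 0 at y ∈ {1}; g ≡ 0 at y ∈ {1}; common: {1}.
  x = 5: f ≡ 0 at y ∈ {5}; g ≡ 0 at y ∈ {6}; common: ∅.
  x = 6: f ≡ 0 at y ∈ {2}; g ≡ 0 at y ∈ {4}; common: ∅.
Collecting: common zeros = {(0, 6), (4, 1)}, so the count is 2.
Comparison with the Bézout bound: 2 ≤ 2 = deg(f)·deg(g), as expected for curves with no common component (the bound is attained).


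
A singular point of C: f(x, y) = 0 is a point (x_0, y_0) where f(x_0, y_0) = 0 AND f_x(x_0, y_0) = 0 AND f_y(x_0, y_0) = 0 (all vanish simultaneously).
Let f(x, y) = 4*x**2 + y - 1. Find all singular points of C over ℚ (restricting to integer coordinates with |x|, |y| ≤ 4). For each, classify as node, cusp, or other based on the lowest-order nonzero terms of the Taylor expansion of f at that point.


No singular points in the scanned grid; C is smooth there.

Compute partial derivatives:
  f_x = 8*x.
  f_y = 1.
f_y = 1 is a nonzero constant, so f_y never vanishes: no point (x, y) can satisfy f = f_x = f_y = 0. In particular no (x, y) ∈ {−4, ..., 4}² is singular; the curve is smooth.


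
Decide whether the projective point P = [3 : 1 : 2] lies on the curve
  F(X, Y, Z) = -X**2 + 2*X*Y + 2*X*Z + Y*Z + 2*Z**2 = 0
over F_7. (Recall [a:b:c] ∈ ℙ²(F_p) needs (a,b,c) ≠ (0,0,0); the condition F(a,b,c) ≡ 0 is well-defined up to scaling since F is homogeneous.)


F(3,1,2) ≡ 5 (mod 7); P is NOT on the curve.

Evaluate F(3, 1, 2) term-by-term (mod 7).
  -X**2 ↦ -1·9·1·1 = -9
  2*X*Y ↦ 2·3·1·1 = 6
  2*X*Z ↦ 2·3·1·2 = 12
  Y*Z ↦ 1·1·1·2 = 2
  2*Z**2 ↦ 2·1·1·4 = 8
Sum: F(3, 1, 2) = (-9) + (6) + (12) + (2) + (8) = 19.
Reducing mod 7: 19 ≡ 5 (mod 7).
Since F(a, b, c) ≡ 5 ≠ 0 (mod 7), P does NOT lie on the curve.


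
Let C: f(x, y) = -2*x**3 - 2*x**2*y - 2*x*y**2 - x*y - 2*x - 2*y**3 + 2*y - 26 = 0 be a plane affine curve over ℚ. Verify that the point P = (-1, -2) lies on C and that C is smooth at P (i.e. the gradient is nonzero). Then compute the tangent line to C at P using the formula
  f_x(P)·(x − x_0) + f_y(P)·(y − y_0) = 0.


Tangent line at P: -22*x - 31*y - 84 = 0.

Step 1: f(-1, -2) = 0, so P lies on C.
Step 2: partial derivatives
  f_x(x, y) = -6*x**2 - 4*x*y - 2*y**2 - y - 2, f_y(x, y) = -2*x**2 - 4*x*y - x - 6*y**2 + 2.
  f_x(P) = -22, f_y(P) = -31 (gradient nonzero, so P is smooth).
Step 3: tangent line at P: -22·(x − -1) + -31·(y − -2) = 0.
Expanding: -22*x - 31*y - 84 = 0.


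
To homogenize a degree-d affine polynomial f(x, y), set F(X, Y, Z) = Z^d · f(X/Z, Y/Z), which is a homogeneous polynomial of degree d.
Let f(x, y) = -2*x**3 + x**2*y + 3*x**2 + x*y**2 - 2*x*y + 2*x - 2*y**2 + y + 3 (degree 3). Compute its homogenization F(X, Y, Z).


F(X, Y, Z) = -2*X**3 + X**2*Y + 3*X**2*Z + X*Y**2 - 2*X*Y*Z + 2*X*Z**2 - 2*Y**2*Z + Y*Z**2 + 3*Z**3

deg(f) = 3.
Substitute x = X/Z, y = Y/Z into f, then multiply by Z^3.
  monomial -2·x^3·y^0 ↦ -2·X^3·Y^0·Z^0.
  monomial 1·x^2·y^1 ↦ 1·X^2·Y^1·Z^0.
  monomial 3·x^2·y^0 ↦ 3·X^2·Y^0·Z^1.
  monomial 1·x^1·y^2 ↦ 1·X^1·Y^2·Z^0.
  monomial -2·x^1·y^1 ↦ -2·X^1·Y^1·Z^1.
  monomial 2·x^1·y^0 ↦ 2·X^1·Y^0·Z^2.
  monomial -2·x^0·y^2 ↦ -2·X^0·Y^2·Z^1.
  monomial 1·x^0·y^1 ↦ 1·X^0·Y^1·Z^2.
  monomial 3·x^0·y^0 ↦ 3·X^0·Y^0·Z^3.
Collecting: F(X, Y, Z) = -2*X**3 + X**2*Y + 3*X**2*Z + X*Y**2 - 2*X*Y*Z + 2*X*Z**2 - 2*Y**2*Z + Y*Z**2 + 3*Z**3.


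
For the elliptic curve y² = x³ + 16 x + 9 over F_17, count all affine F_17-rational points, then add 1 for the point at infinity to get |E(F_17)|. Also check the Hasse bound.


Affine points = {(0, 3), (0, 14), (1, 3), (1, 14), (2, 7), (2, 10), (3, 4), (3, 13), (4, 1), (4, 16), (6, 7), (6, 10), (9, 7), (9, 10), (10, 8), (10, 9), (12, 5), (12, 12), (13, 0), (14, 6), (14, 11), (16, 3), (16, 14)}; affine count = 23; |E(F_17)| = 24.

Discriminant check: Δ ∝ 4a³ + 27b² = 4·16³ + 27·9² = 4·4096 + 27·81 ≡ 7 (mod 17). Nonzero ⇒ E is nonsingular.
For each x ∈ F_17, compute rhs = x³ + 16·x + 9 mod 17, then count y ∈ F_17 with y² ≡ rhs.
  x = 0: rhs = 9, matching y values: 3, 14 (2 points).
  x = 1: rhs = 9, matching y values: 3, 14 (2 points).
  x = 2: rhs = 15, matching y values: 7, 10 (2 points).
  x = 3: rhs = 16, matching y values: 4, 13 (2 points).
  x = 4: rhs = 1, matching y values: 1, 16 (2 points).
  x = 5: rhs = 10, matching y values: none (0 points).
  x = 6: rhs = 15, matching y values: 7, 10 (2 points).
  x = 7: rhs = 5, matching y values: none (0 points).
  x = 8: rhs = 3, matching y values: none (0 points).
  x = 9: rhs = 15, matching y values: 7, 10 (2 points).
  x = 10: rhs = 13, matching y values: 8, 9 (2 points).
  x = 11: rhs = 3, matching y values: none (0 points).
  x = 12: rhs = 8, matching y values: 5, 12 (2 points).
  x = 13: rhs = 0, matching y values: 0 (1 points).
  x = 14: rhs = 2, matching y values: 6, 11 (2 points).
  x = 15: rhs = 3, matching y values: none (0 points).
  x = 16: rhs = 9, matching y values: 3, 14 (2 points).
Total affine count: 23.
Full point count |E(F_17)| = 23 + 1 = 24.
Hasse bound: |24 − (17+1)| = |6| = 6 ≤ 2√17 ≈ 8.2462 ✓.


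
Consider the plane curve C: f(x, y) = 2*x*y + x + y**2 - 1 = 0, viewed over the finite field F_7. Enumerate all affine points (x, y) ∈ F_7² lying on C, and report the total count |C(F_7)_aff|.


Affine F_7-points: {(0, 1), (0, 6), (1, 0), (1, 5), (3, 4), (5, 2)}; count = 6.

For each of the 49 pairs (x, y) ∈ F_7², evaluate f(x, y) mod 7. Record the zeros.
  x = 0: [0↦6, 1↦0, 2↦3, 3↦1, 4↦1, 5↦3, 6↦0]  zeros at y ∈ {1, 6}
  x = 1: [0↦0, 1↦3, 2↦1, 3↦1, 4↦3, 5↦0, 6↦6]  zeros at y ∈ {0, 5}
  x = 2: [0↦1, 1↦6, 2↦6, 3↦1, 4↦5, 5↦4, 6↦5]  zeros at y ∈ ∅
  x = 3: [0↦2, 1↦2, 2↦4, 3↦1, 4↦0, 5↦1, 6↦4]  zeros at y ∈ {4}
  x = 4: [0↦3, 1↦5, 2↦2, 3↦1, 4↦2, 5↦5, 6↦3]  zeros at y ∈ ∅
  x = 5: [0↦4, 1↦1, 2↦0, 3↦1, 4↦4, 5↦2, 6↦2]  zeros at y ∈ {2}
  x = 6: [0↦5, 1↦4, 2↦5, 3↦1, 4↦6, 5↦6, 6↦1]  zeros at y ∈ ∅
Collecting zeros: affine points = {(0, 1), (0, 6), (1, 0), (1, 5), (3, 4), (5, 2)}.
Total count |C(F_7)_aff| = 6.


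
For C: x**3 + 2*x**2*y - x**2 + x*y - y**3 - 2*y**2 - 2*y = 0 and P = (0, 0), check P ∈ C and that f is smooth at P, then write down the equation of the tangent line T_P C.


Tangent line at P: -2*y = 0.

Step 1: f(0, 0) = 0, so P lies on C.
Step 2: partial derivatives
  f_x(x, y) = 3*x**2 + 4*x*y - 2*x + y, f_y(x, y) = 2*x**2 + x - 3*y**2 - 4*y - 2.
  f_x(P) = 0, f_y(P) = -2 (gradient nonzero, so P is smooth).
Step 3: tangent line at P: 0·(x − 0) + -2·(y − 0) = 0.
Expanding: -2*y = 0.


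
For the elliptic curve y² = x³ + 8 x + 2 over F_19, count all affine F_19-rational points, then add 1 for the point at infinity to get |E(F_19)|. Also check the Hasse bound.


Affine points = {(1, 7), (1, 12), (2, 8), (2, 11), (6, 0), (9, 9), (9, 10), (13, 2), (13, 17), (15, 1), (15, 18), (17, 4), (17, 15)}; affine count = 13; |E(F_19)| = 14.

Discriminant check: Δ ∝ 4a³ + 27b² = 4·8³ + 27·2² = 4·512 + 27·4 ≡ 9 (mod 19). Nonzero ⇒ E is nonsingular.
For each x ∈ F_19, compute rhs = x³ + 8·x + 2 mod 19, then count y ∈ F_19 with y² ≡ rhs.
  x = 0: rhs = 2, matching y values: none (0 points).
  x = 1: rhs = 11, matching y values: 7, 12 (2 points).
  x = 2: rhs = 7, matching y values: 8, 11 (2 points).
  x = 3: rhs = 15, matching y values: none (0 points).
  x = 4: rhs = 3, matching y values: none (0 points).
  x = 5: rhs = 15, matching y values: none (0 points).
  x = 6: rhs = 0, matching y values: 0 (1 points).
  x = 7: rhs = 2, matching y values: none (0 points).
  x = 8: rhs = 8, matching y values: none (0 points).
  x = 9: rhs = 5, matching y values: 9, 10 (2 points).
  x = 10: rhs = 18, matching y values: none (0 points).
  x = 11: rhs = 15, matching y values: none (0 points).
  x = 12: rhs = 2, matching y values: none (0 points).
  x = 13: rhs = 4, matching y values: 2, 17 (2 points).
  x = 14: rhs = 8, matching y values: none (0 points).
  x = 15: rhs = 1, matching y values: 1, 18 (2 points).
  x = 16: rhs = 8, matching y values: none (0 points).
  x = 17: rhs = 16, matching y values: 4, 15 (2 points).
  x = 18: rhs = 12, matching y values: none (0 points).
Total affine count: 13.
Full point count |E(F_19)| = 13 + 1 = 14.
Hasse bound: |14 − (19+1)| = |-6| = 6 ≤ 2√19 ≈ 8.7178 ✓.


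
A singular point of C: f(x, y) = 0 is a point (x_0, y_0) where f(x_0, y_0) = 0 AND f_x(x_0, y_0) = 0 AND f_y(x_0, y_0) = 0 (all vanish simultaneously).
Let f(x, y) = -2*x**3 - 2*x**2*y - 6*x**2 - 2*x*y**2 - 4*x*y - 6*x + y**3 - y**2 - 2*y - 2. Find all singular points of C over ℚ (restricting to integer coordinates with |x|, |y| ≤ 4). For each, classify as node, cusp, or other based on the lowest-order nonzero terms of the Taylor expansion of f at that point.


Singular points: {(-1, 0)}; classification: cusp.

Compute partial derivatives:
  f_x = -6*x**2 - 4*x*y - 12*x - 2*y**2 - 4*y - 6.
  f_y = -2*x**2 - 4*x*y - 4*x + 3*y**2 - 2*y - 2.
Scan x_0 ∈ {−4, ..., 4}. For each x_0, f_y(x_0, y) is a polynomial in y; find its integer roots y ∈ {−4, ..., 4}, then test f_x and f at those candidates.
  x = -4: f_y(-4, y) = 3*y**2 + 14*y - 18; no integer root y with |y| ≤ 4.
  x = -3: f_y(-3, y) = 3*y**2 + 10*y - 8; vanishes at y ∈ {-4}. (-3, -4): f_x = -88 ≠ 0.
  x = -2: f_y(-2, y) = 3*y**2 + 6*y - 2; no integer root y with |y| ≤ 4.
  x = -1: f_y(-1, y) = 3*y**2 + 2*y; vanishes at y ∈ {0}. (-1, 0): f_x = 0, f = 0 — SINGULAR.
  x = 0: f_y(0, y) = 3*y**2 - 2*y - 2; no integer root y with |y| ≤ 4.
  x = 1: f_y(1, y) = 3*y**2 - 6*y - 8; no integer root y with |y| ≤ 4.
  x = 2: f_y(2, y) = 3*y**2 - 10*y - 18; no integer root y with |y| ≤ 4.
  x = 3: f_y(3, y) = 3*y**2 - 14*y - 32; no integer root y with |y| ≤ 4.
  x = 4: f_y(4, y) = 3*y**2 - 18*y - 50; no integer root y with |y| ≤ 4.
Only singular point on the grid: (-1, 0).
Classify: substitute x = -1 + u, y = 0 + v and expand: f = -2*u**3 - 2*u**2*v - 2*u*v**2 + v**3 + v**2.
No constant or linear terms (consistent with a singular point). Quadratic part: v**2. Cubic part: -2*u**3 - 2*u**2*v - 2*u*v**2 + v**3.
The quadratic part v**2 is a perfect square, so there is a single (double) tangent line v = 0, i.e. y = 0. Restricting the cubic part to that line (v = 0) leaves -2*u**3 ≠ 0, so f is not divisible by v and the branch is v² ≈ 2*u**3 to lowest order — this is a cusp.
Classification: cusp.


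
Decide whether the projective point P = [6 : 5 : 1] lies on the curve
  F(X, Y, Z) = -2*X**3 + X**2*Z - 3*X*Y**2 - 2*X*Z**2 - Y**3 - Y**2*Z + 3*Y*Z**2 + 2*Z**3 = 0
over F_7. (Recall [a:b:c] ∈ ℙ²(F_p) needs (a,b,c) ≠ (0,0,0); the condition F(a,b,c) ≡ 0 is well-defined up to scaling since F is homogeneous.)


F(6,5,1) ≡ 3 (mod 7); P is NOT on the curve.

Evaluate F(6, 5, 1) term-by-term (mod 7).
  -2*X**3 ↦ -2·216·1·1 = -432
  X**2*Z ↦ 1·36·1·1 = 36
  -3*X*Y**2 ↦ -3·6·25·1 = -450
  -2*X*Z**2 ↦ -2·6·1·1 = -12
  -Y**3 ↦ -1·1·125·1 = -125
  -Y**2*Z ↦ -1·1·25·1 = -25
  3*Y*Z**2 ↦ 3·1·5·1 = 15
  2*Z**3 ↦ 2·1·1·1 = 2
Sum: F(6, 5, 1) = (-432) + (36) + (-450) + (-12) + (-125) + (-25) + (15) + (2) = -991.
Reducing mod 7: -991 ≡ 3 (mod 7).
Since F(a, b, c) ≡ 3 ≠ 0 (mod 7), P does NOT lie on the curve.


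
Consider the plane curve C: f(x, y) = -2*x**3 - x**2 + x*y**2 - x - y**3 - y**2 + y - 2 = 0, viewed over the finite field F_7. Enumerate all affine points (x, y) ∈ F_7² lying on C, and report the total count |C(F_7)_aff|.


Affine F_7-points: {(0, 3), (0, 5), (1, 5), (2, 5), (4, 1), (4, 3), (4, 6), (6, 0), (6, 2), (6, 3)}; count = 10.

For each of the 49 pairs (x, y) ∈ F_7², evaluate f(x, y) mod 7. Record the zeros.
  x = 0: [0↦5, 1↦4, 2↦2, 3↦0, 4↦6, 5↦0, 6↦4]  zeros at y ∈ {3, 5}
  x = 1: [0↦1, 1↦1, 2↦2, 3↦5, 4↦4, 5↦0, 6↦1]  zeros at y ∈ {5}
  x = 2: [0↦4, 1↦5, 2↦2, 3↦3, 4↦2, 5↦0, 6↦5]  zeros at y ∈ {5}
  x = 3: [0↦2, 1↦4, 2↦4, 3↦3, 4↦2, 5↦2, 6↦4]  zeros at y ∈ ∅
  x = 4: [0↦4, 1↦0, 2↦3, 3↦0, 4↦6, 5↦1, 6↦0]  zeros at y ∈ {1, 3, 6}
  x = 5: [0↦5, 1↦2, 2↦1, 3↦3, 4↦2, 5↦6, 6↦2]  zeros at y ∈ ∅
  x = 6: [0↦0, 1↦5, 2↦0, 3↦0, 4↦6, 5↦5, 6↦5]  zeros at y ∈ {0, 2, 3}
Collecting zeros: affine points = {(0, 3), (0, 5), (1, 5), (2, 5), (4, 1), (4, 3), (4, 6), (6, 0), (6, 2), (6, 3)}.
Total count |C(F_7)_aff| = 10.


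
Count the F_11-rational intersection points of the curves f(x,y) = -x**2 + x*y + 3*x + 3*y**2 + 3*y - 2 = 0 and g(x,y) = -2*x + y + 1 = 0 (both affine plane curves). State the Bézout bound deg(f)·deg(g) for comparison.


Common zeros: ∅; count = 0; Bézout bound = 2.

deg(f) = 2, deg(g) = 1, so Bézout bound = 2.
Scan x ∈ F_11. For each x, list the y ∈ F_11 with f(x, y) ≡ 0 and those with g(x, y) ≡ 0 (mod 11); the common zeros in that column are the intersection.
  x = 0: f ≡ 0 at y ∈ {5}; g ≡ 0 at y ∈ {10}; common: ∅.
  x = 1: f ≡ 0 at y ∈ {0, 6}; g ≡ 0 at y ∈ {1}; common: ∅.
  x = 2: f ≡ 0 at y ∈ {0, 2}; g ≡ 0 at y ∈ {3}; common: ∅.
  x = 3: f ≡ 0 at y ∈ {2, 7}; g ≡ 0 at y ∈ {5}; common: ∅.
  x = 4: f ≡ 0 at y ∈ {8}; g ≡ 0 at y ∈ {7}; common: ∅.
  x = 5: f ≡ 0 at y ∈ ∅; g ≡ 0 at y ∈ {9}; common: ∅.
  x = 6: f ≡ 0 at y ∈ ∅; g ≡ 0 at y ∈ {0}; common: ∅.
  x = 7: f ≡ 0 at y ∈ {7, 8}; g ≡ 0 at y ∈ {2}; common: ∅.
  x = 8: f ≡ 0 at y ∈ {5, 6}; g ≡ 0 at y ∈ {4}; common: ∅.
  x = 9: f ≡ 0 at y ∈ ∅; g ≡ 0 at y ∈ {6}; common: ∅.
  x = 10: f ≡ 0 at y ∈ ∅; g ≡ 0 at y ∈ {8}; common: ∅.
Collecting: common zeros = ∅, so the count is 0.
Comparison with the Bézout bound: 0 ≤ 2 = deg(f)·deg(g), as expected for curves with no common component (the affine F_11-count falls short of the bound because intersections may lie at infinity, over extension fields, or carry multiplicity).
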